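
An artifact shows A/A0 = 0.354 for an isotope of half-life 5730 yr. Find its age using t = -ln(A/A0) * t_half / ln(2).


lambda = ln(2) / t_half = ln(2) / 5730 = 1.209681e-04 /yr
t = -ln(A/A0) / lambda
t = -ln(0.354) / 1.209681e-04
t = 8584.6 yr

8584.6


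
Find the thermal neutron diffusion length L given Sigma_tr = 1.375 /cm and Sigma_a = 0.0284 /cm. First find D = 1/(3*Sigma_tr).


D = 1 / (3 * Sigma_tr) = 1 / (3 * 1.375) = 0.2424242 cm
L = sqrt(D / Sigma_a)
L = sqrt(0.2424242 / 0.0284)
L = 2.9217 cm

2.9217


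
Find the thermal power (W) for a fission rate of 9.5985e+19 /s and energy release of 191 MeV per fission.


P = fission_rate * E_MeV * 1.602e-13
P = 9.5985e+19 * 191 * 1.602e-13
P = 2.9370e+09 W

2.9370e+09


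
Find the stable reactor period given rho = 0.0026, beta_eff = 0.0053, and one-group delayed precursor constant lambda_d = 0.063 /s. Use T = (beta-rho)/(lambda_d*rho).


T = (beta - rho) / (lambda_d * rho)
T = (0.0053 - 0.0026) / (0.063 * 0.0026)
T = 16.484 s

16.484


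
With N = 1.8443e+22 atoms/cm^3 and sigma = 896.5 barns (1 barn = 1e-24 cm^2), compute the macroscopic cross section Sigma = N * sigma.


Sigma = N * sigma_barns * 1e-24
Sigma = 1.8443e+22 * 896.5 * 1e-24
Sigma = 16.534 /cm

16.534


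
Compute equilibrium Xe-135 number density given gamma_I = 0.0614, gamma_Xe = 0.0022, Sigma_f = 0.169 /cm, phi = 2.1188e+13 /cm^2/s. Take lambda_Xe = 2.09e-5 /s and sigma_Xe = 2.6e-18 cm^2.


Xe_eq = (gamma_I + gamma_Xe) * Sigma_f * phi / (lambda_Xe + sigma_Xe * phi)
Numerator = (0.0614 + 0.0022) * 0.169 * 2.1188e+13 = 2.277371e+11
Denominator = 2.09e-5 + 2.6e-18 * 2.1188e+13 = 7.598880e-05
Xe_eq = 2.277371e+11 / 7.598880e-05 = 2.9970e+15 /cm^3

2.9970e+15


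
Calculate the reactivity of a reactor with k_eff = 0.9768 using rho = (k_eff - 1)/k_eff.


rho = (k_eff - 1) / k_eff
rho = (0.9768 - 1) / 0.9768
rho = -0.023751

-0.023751


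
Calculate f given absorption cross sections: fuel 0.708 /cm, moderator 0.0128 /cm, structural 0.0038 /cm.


f = Sigma_a_fuel / (Sigma_a_fuel + Sigma_a_mod + Sigma_a_other)
f = 0.708 / (0.708 + 0.0128 + 0.0038)
f = 0.97709

0.97709


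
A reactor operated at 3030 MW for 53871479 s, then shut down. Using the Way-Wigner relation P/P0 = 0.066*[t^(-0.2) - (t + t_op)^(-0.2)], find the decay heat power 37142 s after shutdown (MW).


P/P0 = 0.066 * [t^(-0.2) - (t + t_op)^(-0.2)]
P/P0 = 0.066 * [37142^(-0.2) - (37142 + 53871479)^(-0.2)]
P/P0 = 0.066 * [0.1219065 - 0.02842290] = 0.006169918
P = 3030 * 0.006169918 = 18.695 MW

18.695


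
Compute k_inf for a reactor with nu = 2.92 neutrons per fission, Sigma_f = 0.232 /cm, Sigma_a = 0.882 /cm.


k_inf = nu * Sigma_f / Sigma_a
k_inf = 2.92 * 0.232 / 0.882
k_inf = 0.76807

0.76807


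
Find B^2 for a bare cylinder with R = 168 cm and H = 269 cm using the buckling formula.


B^2 = (2.405/R)^2 + (pi/H)^2
B^2 = (2.405/168)^2 + (pi/269)^2
B^2 = 3.4133e-04 /cm^2

3.4133e-04


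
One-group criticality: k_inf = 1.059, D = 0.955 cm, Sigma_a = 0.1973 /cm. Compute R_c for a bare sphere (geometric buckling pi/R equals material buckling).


L^2 = D / Sigma_a = 0.955 / 0.1973 = 4.840345 cm^2
B_m^2 = (k_inf - 1) / L^2 = (1.059 - 1) / 4.840345 = 0.01218921 /cm^2
For a bare sphere: B_g = pi/R, so R_c = pi / sqrt(B_m^2)
R_c = pi / sqrt(0.01218921) = 28.455 cm

28.455


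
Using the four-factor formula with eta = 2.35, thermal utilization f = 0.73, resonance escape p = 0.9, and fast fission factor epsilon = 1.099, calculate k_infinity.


k_inf = eta * f * p * epsilon
k_inf = 2.35 * 0.73 * 0.9 * 1.099
k_inf = 1.6968

1.6968


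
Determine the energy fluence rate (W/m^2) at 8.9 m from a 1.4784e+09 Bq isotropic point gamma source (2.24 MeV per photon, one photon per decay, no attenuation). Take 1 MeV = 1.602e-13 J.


psi = A * E * 1.602e-13 / (4*pi*r^2)
psi = 1.4784e+09 * 2.24 * 1.602e-13 / (4*pi*8.9^2)
psi = 5.3298e-07 W/m^2

5.3298e-07


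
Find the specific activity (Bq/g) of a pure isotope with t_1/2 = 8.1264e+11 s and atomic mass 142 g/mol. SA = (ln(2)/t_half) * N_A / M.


lambda = ln(2) / t_half = ln(2) / 8.1264e+11 = 8.529573e-13 /s
SA = lambda * N_A / M
SA = 8.529573e-13 * 6.022e23 / 142
SA = 3.6173e+09 Bq/g

3.6173e+09


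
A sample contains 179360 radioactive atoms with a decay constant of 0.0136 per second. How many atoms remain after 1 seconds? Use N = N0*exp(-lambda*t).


N = N0 * exp(-lambda * t)
N = 179360 * exp(-0.0136 * 1)
N = 176937

176937


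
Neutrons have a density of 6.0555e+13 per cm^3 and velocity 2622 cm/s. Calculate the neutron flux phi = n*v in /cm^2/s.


phi = n * v
phi = 6.0555e+13 * 2622
phi = 1.5878e+17 /cm^2/s

1.5878e+17


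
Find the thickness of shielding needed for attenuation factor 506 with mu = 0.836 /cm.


x = ln(factor) / mu
x = ln(506) / 0.836
x = 7.4480 cm

7.4480


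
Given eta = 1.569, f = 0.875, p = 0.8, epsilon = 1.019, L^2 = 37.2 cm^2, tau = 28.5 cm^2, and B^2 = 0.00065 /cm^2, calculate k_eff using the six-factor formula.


k_inf = eta*f*p*eps = 1.569*0.875*0.8*1.019 = 1.119168
P_TNL = 1/(1 + L^2*B^2) = 1/(1 + 37.2*0.00065) = 0.9763909
P_FNL = exp(-B^2*tau) = exp(-0.00065*28.5) = 0.9816455
k_eff = k_inf * P_TNL * P_FNL = 1.119168 * 0.9763909 * 0.9816455
k_eff = 1.0727

1.0727


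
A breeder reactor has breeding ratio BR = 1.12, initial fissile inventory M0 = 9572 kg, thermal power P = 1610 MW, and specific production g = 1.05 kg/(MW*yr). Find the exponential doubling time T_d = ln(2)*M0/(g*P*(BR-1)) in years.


Breeding gain G = BR - 1 = 1.12 - 1 = 0.12
Fissile production rate = g * P * G = 1.05 * 1610 * 0.12 = 202.86 kg/yr
T_d = ln(2) * M0 / (g * P * G)
T_d = ln(2) * 9572 / 202.86 = 32.706 yr

32.706


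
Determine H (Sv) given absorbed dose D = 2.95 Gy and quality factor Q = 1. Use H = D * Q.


H = D * Q
H = 2.95 * 1
H = 2.9500 Sv

2.9500


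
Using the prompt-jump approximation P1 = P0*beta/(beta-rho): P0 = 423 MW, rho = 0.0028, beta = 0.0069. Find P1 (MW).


P1/P0 = beta / (beta - rho)
P1/P0 = 0.0069 / (0.0069 - 0.0028) = 1.682927
P1 = 423 * 1.682927 = 711.88 MW

711.88


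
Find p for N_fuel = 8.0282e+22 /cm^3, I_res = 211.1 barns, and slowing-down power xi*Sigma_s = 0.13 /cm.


p = exp(-N * I * 1e-24 / (xi*Sigma_s))
p = exp(-8.0282e+22 * 211.1 * 1e-24 / 0.13)
p = 2.4151e-57

2.4151e-57


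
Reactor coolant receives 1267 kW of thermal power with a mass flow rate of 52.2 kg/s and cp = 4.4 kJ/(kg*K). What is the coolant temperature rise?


dT = Q / (m_dot * cp)
dT = 1267 / (52.2 * 4.4)
dT = 5.5164 C

5.5164


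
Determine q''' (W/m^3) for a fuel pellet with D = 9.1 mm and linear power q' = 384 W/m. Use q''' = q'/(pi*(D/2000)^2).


r = D / 2 / 1000 = 9.1 / 2 / 1000 = 0.00455 m
q''' = q' / (pi * r^2)
q''' = 384 / (pi * 0.00455^2)
q''' = 5.9042e+06 W/m^3

5.9042e+06


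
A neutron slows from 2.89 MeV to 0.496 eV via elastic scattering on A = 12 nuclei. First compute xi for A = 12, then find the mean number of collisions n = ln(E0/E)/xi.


xi = 1 + (A-1)^2/(2A)*ln((A-1)/(A+1)) = 0.1577690 (for A = 12)
n = ln(E0/E) / xi
n = ln(2.89e6 / 0.496) / 0.1577690
n = ln(5.826613e+06) / 0.1577690 = 98.739

98.739


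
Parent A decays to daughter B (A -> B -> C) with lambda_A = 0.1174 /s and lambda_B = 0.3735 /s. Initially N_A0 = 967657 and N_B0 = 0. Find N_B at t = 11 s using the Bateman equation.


N_B(t) = lambda_A * N_A0 / (lambda_B - lambda_A) * [exp(-lambda_A*t) - exp(-lambda_B*t)]
exp(-0.1174*11) = 0.2748857; exp(-0.3735*11) = 0.01643240
N_B = 0.1174 * 967657 / (0.3735 - 0.1174) * (0.2748857 - 0.01643240)
N_B = 114647

114647


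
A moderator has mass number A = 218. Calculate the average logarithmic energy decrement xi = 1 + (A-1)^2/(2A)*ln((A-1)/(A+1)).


xi = 1 + (A-1)^2/(2A) * ln((A-1)/(A+1))
xi = 1 + (218-1)^2/(2*218) * ln((218-1)/(218 +1))
xi = 0.0091463

0.0091463


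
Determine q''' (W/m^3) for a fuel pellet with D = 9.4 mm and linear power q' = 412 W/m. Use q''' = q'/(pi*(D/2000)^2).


r = D / 2 / 1000 = 9.4 / 2 / 1000 = 0.0047 m
q''' = q' / (pi * r^2)
q''' = 412 / (pi * 0.0047^2)
q''' = 5.9368e+06 W/m^3

5.9368e+06


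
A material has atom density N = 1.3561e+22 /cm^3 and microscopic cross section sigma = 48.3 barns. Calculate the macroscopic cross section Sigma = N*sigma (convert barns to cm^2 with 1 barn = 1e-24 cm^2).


Sigma = N * sigma_barns * 1e-24
Sigma = 1.3561e+22 * 48.3 * 1e-24
Sigma = 0.65500 /cm

0.65500


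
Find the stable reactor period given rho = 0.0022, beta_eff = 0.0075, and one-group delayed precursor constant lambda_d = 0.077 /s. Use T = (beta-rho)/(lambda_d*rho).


T = (beta - rho) / (lambda_d * rho)
T = (0.0075 - 0.0022) / (0.077 * 0.0022)
T = 31.287 s

31.287


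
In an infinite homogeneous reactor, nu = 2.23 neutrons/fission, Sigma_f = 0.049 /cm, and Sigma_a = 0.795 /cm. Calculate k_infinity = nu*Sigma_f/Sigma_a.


k_inf = nu * Sigma_f / Sigma_a
k_inf = 2.23 * 0.049 / 0.795
k_inf = 0.13745

0.13745


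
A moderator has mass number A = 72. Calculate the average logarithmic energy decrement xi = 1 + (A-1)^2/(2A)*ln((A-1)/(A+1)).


xi = 1 + (A-1)^2/(2A) * ln((A-1)/(A+1))
xi = 1 + (72-1)^2/(2*72) * ln((72-1)/(72 +1))
xi = 0.027522

0.027522


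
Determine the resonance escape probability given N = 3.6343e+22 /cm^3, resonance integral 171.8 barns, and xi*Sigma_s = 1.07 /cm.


p = exp(-N * I * 1e-24 / (xi*Sigma_s))
p = exp(-3.6343e+22 * 171.8 * 1e-24 / 1.07)
p = 0.0029227

0.0029227


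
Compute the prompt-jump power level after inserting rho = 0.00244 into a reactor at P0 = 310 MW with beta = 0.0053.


P1/P0 = beta / (beta - rho)
P1/P0 = 0.0053 / (0.0053 - 0.00244) = 1.853147
P1 = 310 * 1.853147 = 574.48 MW

574.48


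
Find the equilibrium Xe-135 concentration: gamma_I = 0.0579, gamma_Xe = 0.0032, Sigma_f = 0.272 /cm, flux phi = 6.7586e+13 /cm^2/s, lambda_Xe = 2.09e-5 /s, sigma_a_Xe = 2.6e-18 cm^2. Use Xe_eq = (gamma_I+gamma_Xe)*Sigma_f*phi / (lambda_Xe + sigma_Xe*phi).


Xe_eq = (gamma_I + gamma_Xe) * Sigma_f * phi / (lambda_Xe + sigma_Xe * phi)
Numerator = (0.0579 + 0.0032) * 0.272 * 6.7586e+13 = 1.123225e+12
Denominator = 2.09e-5 + 2.6e-18 * 6.7586e+13 = 1.966236e-04
Xe_eq = 1.123225e+12 / 1.966236e-04 = 5.7126e+15 /cm^3

5.7126e+15


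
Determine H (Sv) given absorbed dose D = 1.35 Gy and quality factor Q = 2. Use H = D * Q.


H = D * Q
H = 1.35 * 2
H = 2.7000 Sv

2.7000


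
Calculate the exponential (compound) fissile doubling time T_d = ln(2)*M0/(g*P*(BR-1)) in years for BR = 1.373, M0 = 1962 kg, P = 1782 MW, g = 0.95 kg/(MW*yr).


Breeding gain G = BR - 1 = 1.373 - 1 = 0.373
Fissile production rate = g * P * G = 0.95 * 1782 * 0.373 = 631.4517 kg/yr
T_d = ln(2) * M0 / (g * P * G)
T_d = ln(2) * 1962 / 631.4517 = 2.1537 yr

2.1537


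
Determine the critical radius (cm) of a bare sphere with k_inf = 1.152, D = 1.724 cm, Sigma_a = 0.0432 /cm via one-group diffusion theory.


L^2 = D / Sigma_a = 1.724 / 0.0432 = 39.90741 cm^2
B_m^2 = (k_inf - 1) / L^2 = (1.152 - 1) / 39.90741 = 0.003808816 /cm^2
For a bare sphere: B_g = pi/R, so R_c = pi / sqrt(B_m^2)
R_c = pi / sqrt(0.003808816) = 50.904 cm

50.904


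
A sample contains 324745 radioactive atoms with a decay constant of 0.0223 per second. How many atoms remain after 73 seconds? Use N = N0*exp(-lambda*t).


N = N0 * exp(-lambda * t)
N = 324745 * exp(-0.0223 * 73)
N = 63761

63761


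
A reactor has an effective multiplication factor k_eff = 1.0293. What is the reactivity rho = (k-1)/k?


rho = (k_eff - 1) / k_eff
rho = (1.0293 - 1) / 1.0293
rho = 0.028466

0.028466


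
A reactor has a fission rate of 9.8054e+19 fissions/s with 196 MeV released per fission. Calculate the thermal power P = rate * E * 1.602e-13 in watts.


P = fission_rate * E_MeV * 1.602e-13
P = 9.8054e+19 * 196 * 1.602e-13
P = 3.0788e+09 W

3.0788e+09


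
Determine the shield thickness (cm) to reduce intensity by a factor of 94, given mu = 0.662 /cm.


x = ln(factor) / mu
x = ln(94) / 0.662
x = 6.8630 cm

6.8630


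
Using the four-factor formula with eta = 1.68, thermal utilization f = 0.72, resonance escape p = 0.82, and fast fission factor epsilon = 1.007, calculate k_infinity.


k_inf = eta * f * p * epsilon
k_inf = 1.68 * 0.72 * 0.82 * 1.007
k_inf = 0.99882

0.99882


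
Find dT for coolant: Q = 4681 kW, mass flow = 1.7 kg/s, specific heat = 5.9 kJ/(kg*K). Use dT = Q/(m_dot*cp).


dT = Q / (m_dot * cp)
dT = 4681 / (1.7 * 5.9)
dT = 466.70 C

466.70


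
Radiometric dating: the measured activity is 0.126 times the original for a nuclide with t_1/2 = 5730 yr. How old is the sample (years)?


lambda = ln(2) / t_half = ln(2) / 5730 = 1.209681e-04 /yr
t = -ln(A/A0) / lambda
t = -ln(0.126) / 1.209681e-04
t = 17124 yr

17124


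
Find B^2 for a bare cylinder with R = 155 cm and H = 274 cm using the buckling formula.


B^2 = (2.405/R)^2 + (pi/H)^2
B^2 = (2.405/155)^2 + (pi/274)^2
B^2 = 3.7221e-04 /cm^2

3.7221e-04


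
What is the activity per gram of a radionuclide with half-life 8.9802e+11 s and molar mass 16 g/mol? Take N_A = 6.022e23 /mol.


lambda = ln(2) / t_half = ln(2) / 8.9802e+11 = 7.718616e-13 /s
SA = lambda * N_A / M
SA = 7.718616e-13 * 6.022e23 / 16
SA = 2.9051e+10 Bq/g

2.9051e+10


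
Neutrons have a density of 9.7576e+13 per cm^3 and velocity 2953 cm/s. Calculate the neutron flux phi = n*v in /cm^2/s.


phi = n * v
phi = 9.7576e+13 * 2953
phi = 2.8814e+17 /cm^2/s

2.8814e+17


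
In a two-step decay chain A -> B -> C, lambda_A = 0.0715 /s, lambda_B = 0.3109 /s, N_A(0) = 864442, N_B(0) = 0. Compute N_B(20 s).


N_B(t) = lambda_A * N_A0 / (lambda_B - lambda_A) * [exp(-lambda_A*t) - exp(-lambda_B*t)]
exp(-0.0715*20) = 0.2393089; exp(-0.3109*20) = 0.001993228
N_B = 0.0715 * 864442 / (0.3109 - 0.0715) * (0.2393089 - 0.001993228)
N_B = 61269

61269


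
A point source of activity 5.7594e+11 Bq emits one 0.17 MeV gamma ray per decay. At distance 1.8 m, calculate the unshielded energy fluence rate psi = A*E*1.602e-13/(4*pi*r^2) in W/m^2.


psi = A * E * 1.602e-13 / (4*pi*r^2)
psi = 5.7594e+11 * 0.17 * 1.602e-13 / (4*pi*1.8^2)
psi = 3.8524e-04 W/m^2

3.8524e-04


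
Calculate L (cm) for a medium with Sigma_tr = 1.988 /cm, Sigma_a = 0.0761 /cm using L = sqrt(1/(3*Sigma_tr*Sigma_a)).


D = 1 / (3 * Sigma_tr) = 1 / (3 * 1.988) = 0.1676727 cm
L = sqrt(D / Sigma_a)
L = sqrt(0.1676727 / 0.0761)
L = 1.4844 cm

1.4844


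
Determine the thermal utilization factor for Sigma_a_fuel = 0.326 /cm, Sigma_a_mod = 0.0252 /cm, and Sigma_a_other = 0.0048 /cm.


f = Sigma_a_fuel / (Sigma_a_fuel + Sigma_a_mod + Sigma_a_other)
f = 0.326 / (0.326 + 0.0252 + 0.0048)
f = 0.91573

0.91573


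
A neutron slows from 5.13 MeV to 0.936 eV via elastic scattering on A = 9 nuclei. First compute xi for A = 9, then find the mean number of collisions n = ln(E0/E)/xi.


xi = 1 + (A-1)^2/(2A)*ln((A-1)/(A+1)) = 0.2066007 (for A = 9)
n = ln(E0/E) / xi
n = ln(5.13e6 / 0.936) / 0.2066007
n = ln(5.480769e+06) / 0.2066007 = 75.105

75.105


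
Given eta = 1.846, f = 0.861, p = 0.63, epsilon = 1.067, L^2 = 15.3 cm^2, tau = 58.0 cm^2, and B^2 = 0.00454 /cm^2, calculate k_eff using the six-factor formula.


k_inf = eta*f*p*eps = 1.846*0.861*0.63*1.067 = 1.068415
P_TNL = 1/(1 + L^2*B^2) = 1/(1 + 15.3*0.00454) = 0.9350496
P_FNL = exp(-B^2*tau) = exp(-0.00454*58.0) = 0.7684959
k_eff = k_inf * P_TNL * P_FNL = 1.068415 * 0.9350496 * 0.7684959
k_eff = 0.76774

0.76774


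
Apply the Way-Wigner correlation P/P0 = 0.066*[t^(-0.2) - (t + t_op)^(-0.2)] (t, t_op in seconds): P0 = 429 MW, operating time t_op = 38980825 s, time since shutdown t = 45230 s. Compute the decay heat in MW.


P/P0 = 0.066 * [t^(-0.2) - (t + t_op)^(-0.2)]
P/P0 = 0.066 * [45230^(-0.2) - (45230 + 38980825)^(-0.2)]
P/P0 = 0.066 * [0.1171965 - 0.03031999] = 0.005733850
P = 429 * 0.005733850 = 2.4598 MW

2.4598


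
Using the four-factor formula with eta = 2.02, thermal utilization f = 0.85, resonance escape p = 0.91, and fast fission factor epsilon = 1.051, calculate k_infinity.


k_inf = eta * f * p * epsilon
k_inf = 2.02 * 0.85 * 0.91 * 1.051
k_inf = 1.6422

1.6422


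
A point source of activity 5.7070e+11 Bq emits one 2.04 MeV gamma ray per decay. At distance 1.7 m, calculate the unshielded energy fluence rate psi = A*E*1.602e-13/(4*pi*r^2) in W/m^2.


psi = A * E * 1.602e-13 / (4*pi*r^2)
psi = 5.7070e+11 * 2.04 * 1.602e-13 / (4*pi*1.7^2)
psi = 0.0051356 W/m^2

0.0051356


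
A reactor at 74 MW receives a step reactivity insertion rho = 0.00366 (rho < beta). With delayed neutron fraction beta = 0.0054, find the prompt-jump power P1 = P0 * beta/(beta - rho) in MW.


P1/P0 = beta / (beta - rho)
P1/P0 = 0.0054 / (0.0054 - 0.00366) = 3.103448
P1 = 74 * 3.103448 = 229.66 MW

229.66


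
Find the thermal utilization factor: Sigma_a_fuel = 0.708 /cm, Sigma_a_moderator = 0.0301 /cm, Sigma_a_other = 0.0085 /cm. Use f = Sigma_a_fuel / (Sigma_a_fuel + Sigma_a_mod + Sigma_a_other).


f = Sigma_a_fuel / (Sigma_a_fuel + Sigma_a_mod + Sigma_a_other)
f = 0.708 / (0.708 + 0.0301 + 0.0085)
f = 0.94830

0.94830


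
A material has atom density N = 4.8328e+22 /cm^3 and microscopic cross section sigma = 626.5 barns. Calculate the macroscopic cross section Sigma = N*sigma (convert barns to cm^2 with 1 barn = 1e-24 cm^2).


Sigma = N * sigma_barns * 1e-24
Sigma = 4.8328e+22 * 626.5 * 1e-24
Sigma = 30.277 /cm

30.277


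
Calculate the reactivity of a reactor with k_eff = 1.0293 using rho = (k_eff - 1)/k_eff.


rho = (k_eff - 1) / k_eff
rho = (1.0293 - 1) / 1.0293
rho = 0.028466

0.028466


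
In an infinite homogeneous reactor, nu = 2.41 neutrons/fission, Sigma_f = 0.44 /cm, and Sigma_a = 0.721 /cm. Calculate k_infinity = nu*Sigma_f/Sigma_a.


k_inf = nu * Sigma_f / Sigma_a
k_inf = 2.41 * 0.44 / 0.721
k_inf = 1.4707

1.4707


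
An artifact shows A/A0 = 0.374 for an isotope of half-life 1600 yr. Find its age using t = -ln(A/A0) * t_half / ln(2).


lambda = ln(2) / t_half = ln(2) / 1600 = 4.332170e-04 /yr
t = -ln(A/A0) / lambda
t = -ln(0.374) / 4.332170e-04
t = 2270.2 yr

2270.2


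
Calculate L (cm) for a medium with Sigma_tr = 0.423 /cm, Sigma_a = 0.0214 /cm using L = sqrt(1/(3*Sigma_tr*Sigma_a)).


D = 1 / (3 * Sigma_tr) = 1 / (3 * 0.423) = 0.7880221 cm
L = sqrt(D / Sigma_a)
L = sqrt(0.7880221 / 0.0214)
L = 6.0682 cm

6.0682


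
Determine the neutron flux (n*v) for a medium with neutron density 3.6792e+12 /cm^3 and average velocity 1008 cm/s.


phi = n * v
phi = 3.6792e+12 * 1008
phi = 3.7086e+15 /cm^2/s

3.7086e+15


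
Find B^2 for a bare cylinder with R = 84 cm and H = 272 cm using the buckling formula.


B^2 = (2.405/R)^2 + (pi/H)^2
B^2 = (2.405/84)^2 + (pi/272)^2
B^2 = 9.5313e-04 /cm^2

9.5313e-04


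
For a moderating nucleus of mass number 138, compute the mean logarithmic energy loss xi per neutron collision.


xi = 1 + (A-1)^2/(2A) * ln((A-1)/(A+1))
xi = 1 + (138-1)^2/(2*138) * ln((138-1)/(138 +1))
xi = 0.014423

0.014423


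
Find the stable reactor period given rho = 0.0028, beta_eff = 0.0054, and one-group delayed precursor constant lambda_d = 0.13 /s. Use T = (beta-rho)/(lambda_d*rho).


T = (beta - rho) / (lambda_d * rho)
T = (0.0054 - 0.0028) / (0.13 * 0.0028)
T = 7.1429 s

7.1429


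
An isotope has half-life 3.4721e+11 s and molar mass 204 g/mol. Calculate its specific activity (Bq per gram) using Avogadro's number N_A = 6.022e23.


lambda = ln(2) / t_half = ln(2) / 3.4721e+11 = 1.996334e-12 /s
SA = lambda * N_A / M
SA = 1.996334e-12 * 6.022e23 / 204
SA = 5.8931e+09 Bq/g

5.8931e+09


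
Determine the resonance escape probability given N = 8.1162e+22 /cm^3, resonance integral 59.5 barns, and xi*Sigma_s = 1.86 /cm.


p = exp(-N * I * 1e-24 / (xi*Sigma_s))
p = exp(-8.1162e+22 * 59.5 * 1e-24 / 1.86)
p = 0.074548

0.074548


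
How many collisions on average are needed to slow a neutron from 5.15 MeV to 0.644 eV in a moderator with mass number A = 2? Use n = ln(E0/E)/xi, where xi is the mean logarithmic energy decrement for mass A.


xi = 1 + (A-1)^2/(2A)*ln((A-1)/(A+1)) = 0.7253469 (for A = 2)
n = ln(E0/E) / xi
n = ln(5.15e6 / 0.644) / 0.7253469
n = ln(7.996894e+06) / 0.7253469 = 21.913

21.913


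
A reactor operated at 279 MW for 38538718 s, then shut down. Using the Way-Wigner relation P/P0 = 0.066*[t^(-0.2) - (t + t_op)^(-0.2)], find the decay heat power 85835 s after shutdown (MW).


P/P0 = 0.066 * [t^(-0.2) - (t + t_op)^(-0.2)]
P/P0 = 0.066 * [85835^(-0.2) - (85835 + 38538718)^(-0.2)]
P/P0 = 0.066 * [0.1031020 - 0.03038277] = 0.004799469
P = 279 * 0.004799469 = 1.3391 MW

1.3391


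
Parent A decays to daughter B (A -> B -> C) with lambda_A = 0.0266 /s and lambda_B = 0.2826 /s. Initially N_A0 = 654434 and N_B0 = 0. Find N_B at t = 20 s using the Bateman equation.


N_B(t) = lambda_A * N_A0 / (lambda_B - lambda_A) * [exp(-lambda_A*t) - exp(-lambda_B*t)]
exp(-0.0266*20) = 0.5874289; exp(-0.2826*20) = 0.003510489
N_B = 0.0266 * 654434 / (0.2826 - 0.0266) * (0.5874289 - 0.003510489)
N_B = 39706

39706


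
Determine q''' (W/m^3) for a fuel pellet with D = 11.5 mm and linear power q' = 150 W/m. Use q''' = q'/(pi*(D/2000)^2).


r = D / 2 / 1000 = 11.5 / 2 / 1000 = 0.00575 m
q''' = q' / (pi * r^2)
q''' = 150 / (pi * 0.00575^2)
q''' = 1.4441e+06 W/m^3

1.4441e+06


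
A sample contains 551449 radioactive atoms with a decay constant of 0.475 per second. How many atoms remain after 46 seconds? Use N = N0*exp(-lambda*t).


N = N0 * exp(-lambda * t)
N = 551449 * exp(-0.475 * 46)
N = 1.7872e-04

1.7872e-04


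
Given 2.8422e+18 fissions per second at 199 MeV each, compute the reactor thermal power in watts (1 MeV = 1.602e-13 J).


P = fission_rate * E_MeV * 1.602e-13
P = 2.8422e+18 * 199 * 1.602e-13
P = 9.0609e+07 W

9.0609e+07


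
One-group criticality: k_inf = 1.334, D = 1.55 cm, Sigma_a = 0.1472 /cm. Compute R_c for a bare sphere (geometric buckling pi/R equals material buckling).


L^2 = D / Sigma_a = 1.55 / 0.1472 = 10.52989 cm^2
B_m^2 = (k_inf - 1) / L^2 = (1.334 - 1) / 10.52989 = 0.03171923 /cm^2
For a bare sphere: B_g = pi/R, so R_c = pi / sqrt(B_m^2)
R_c = pi / sqrt(0.03171923) = 17.640 cm

17.640


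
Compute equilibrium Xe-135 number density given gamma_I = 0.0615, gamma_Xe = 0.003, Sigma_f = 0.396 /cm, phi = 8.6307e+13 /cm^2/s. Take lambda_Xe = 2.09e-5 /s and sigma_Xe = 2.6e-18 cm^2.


Xe_eq = (gamma_I + gamma_Xe) * Sigma_f * phi / (lambda_Xe + sigma_Xe * phi)
Numerator = (0.0615 + 0.003) * 0.396 * 8.6307e+13 = 2.204453e+12
Denominator = 2.09e-5 + 2.6e-18 * 8.6307e+13 = 2.452982e-04
Xe_eq = 2.204453e+12 / 2.452982e-04 = 8.9868e+15 /cm^3

8.9868e+15


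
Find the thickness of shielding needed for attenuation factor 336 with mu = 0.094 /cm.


x = ln(factor) / mu
x = ln(336) / 0.094
x = 61.884 cm

61.884


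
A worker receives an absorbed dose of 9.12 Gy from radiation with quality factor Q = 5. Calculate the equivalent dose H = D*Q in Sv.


H = D * Q
H = 9.12 * 5
H = 45.600 Sv

45.600


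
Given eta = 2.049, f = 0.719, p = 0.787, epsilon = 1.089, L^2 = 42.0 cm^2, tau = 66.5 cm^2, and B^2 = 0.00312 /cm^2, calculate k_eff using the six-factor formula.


k_inf = eta*f*p*eps = 2.049*0.719*0.787*1.089 = 1.262622
P_TNL = 1/(1 + L^2*B^2) = 1/(1 + 42.0*0.00312) = 0.8841420
P_FNL = exp(-B^2*tau) = exp(-0.00312*66.5) = 0.8126295
k_eff = k_inf * P_TNL * P_FNL = 1.262622 * 0.8841420 * 0.8126295
k_eff = 0.90717

0.90717


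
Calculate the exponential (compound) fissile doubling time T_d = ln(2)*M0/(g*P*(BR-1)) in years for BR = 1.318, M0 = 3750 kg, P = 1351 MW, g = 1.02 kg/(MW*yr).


Breeding gain G = BR - 1 = 1.318 - 1 = 0.318
Fissile production rate = g * P * G = 1.02 * 1351 * 0.318 = 438.21036 kg/yr
T_d = ln(2) * M0 / (g * P * G)
T_d = ln(2) * 3750 / 438.21036 = 5.9316 yr

5.9316


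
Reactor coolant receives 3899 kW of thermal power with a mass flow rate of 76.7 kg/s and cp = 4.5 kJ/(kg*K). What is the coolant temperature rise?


dT = Q / (m_dot * cp)
dT = 3899 / (76.7 * 4.5)
dT = 11.297 C

11.297


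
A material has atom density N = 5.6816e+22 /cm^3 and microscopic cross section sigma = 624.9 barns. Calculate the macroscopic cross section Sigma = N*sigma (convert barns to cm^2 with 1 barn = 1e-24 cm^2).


Sigma = N * sigma_barns * 1e-24
Sigma = 5.6816e+22 * 624.9 * 1e-24
Sigma = 35.504 /cm

35.504


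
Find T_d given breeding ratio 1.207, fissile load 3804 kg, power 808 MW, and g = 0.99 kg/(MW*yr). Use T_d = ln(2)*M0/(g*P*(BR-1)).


Breeding gain G = BR - 1 = 1.207 - 1 = 0.207
Fissile production rate = g * P * G = 0.99 * 808 * 0.207 = 165.58344 kg/yr
T_d = ln(2) * M0 / (g * P * G)
T_d = ln(2) * 3804 / 165.58344 = 15.924 yr

15.924


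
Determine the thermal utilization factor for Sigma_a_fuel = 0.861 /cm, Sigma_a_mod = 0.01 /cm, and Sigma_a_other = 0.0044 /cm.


f = Sigma_a_fuel / (Sigma_a_fuel + Sigma_a_mod + Sigma_a_other)
f = 0.861 / (0.861 + 0.01 + 0.0044)
f = 0.98355

0.98355


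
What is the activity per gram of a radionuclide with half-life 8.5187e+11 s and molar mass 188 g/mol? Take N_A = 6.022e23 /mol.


lambda = ln(2) / t_half = ln(2) / 8.5187e+11 = 8.136772e-13 /s
SA = lambda * N_A / M
SA = 8.136772e-13 * 6.022e23 / 188
SA = 2.6064e+09 Bq/g

2.6064e+09


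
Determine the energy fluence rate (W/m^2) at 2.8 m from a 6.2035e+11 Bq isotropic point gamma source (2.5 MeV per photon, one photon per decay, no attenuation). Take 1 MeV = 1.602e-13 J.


psi = A * E * 1.602e-13 / (4*pi*r^2)
psi = 6.2035e+11 * 2.5 * 1.602e-13 / (4*pi*2.8^2)
psi = 0.0025218 W/m^2

0.0025218


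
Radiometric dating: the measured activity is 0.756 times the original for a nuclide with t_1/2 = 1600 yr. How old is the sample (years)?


lambda = ln(2) / t_half = ln(2) / 1600 = 4.332170e-04 /yr
t = -ln(A/A0) / lambda
t = -ln(0.756) / 4.332170e-04
t = 645.67 yr

645.67


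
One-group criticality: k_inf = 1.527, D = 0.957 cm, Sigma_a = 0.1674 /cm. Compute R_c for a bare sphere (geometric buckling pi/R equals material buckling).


L^2 = D / Sigma_a = 0.957 / 0.1674 = 5.716846 cm^2
B_m^2 = (k_inf - 1) / L^2 = (1.527 - 1) / 5.716846 = 0.09218370 /cm^2
For a bare sphere: B_g = pi/R, so R_c = pi / sqrt(B_m^2)
R_c = pi / sqrt(0.09218370) = 10.347 cm

10.347


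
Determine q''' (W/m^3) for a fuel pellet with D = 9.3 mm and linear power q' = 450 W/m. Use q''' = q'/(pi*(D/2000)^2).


r = D / 2 / 1000 = 9.3 / 2 / 1000 = 0.00465 m
q''' = q' / (pi * r^2)
q''' = 450 / (pi * 0.00465^2)
q''' = 6.6246e+06 W/m^3

6.6246e+06


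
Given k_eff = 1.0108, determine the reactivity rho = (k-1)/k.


rho = (k_eff - 1) / k_eff
rho = (1.0108 - 1) / 1.0108
rho = 0.010685

0.010685


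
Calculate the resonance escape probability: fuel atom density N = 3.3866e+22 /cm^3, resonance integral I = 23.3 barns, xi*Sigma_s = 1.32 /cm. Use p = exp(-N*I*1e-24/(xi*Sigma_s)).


p = exp(-N * I * 1e-24 / (xi*Sigma_s))
p = exp(-3.3866e+22 * 23.3 * 1e-24 / 1.32)
p = 0.55003

0.55003


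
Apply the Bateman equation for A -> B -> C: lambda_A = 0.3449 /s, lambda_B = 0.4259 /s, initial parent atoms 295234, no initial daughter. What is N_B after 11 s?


N_B(t) = lambda_A * N_A0 / (lambda_B - lambda_A) * [exp(-lambda_A*t) - exp(-lambda_B*t)]
exp(-0.3449*11) = 0.02250765; exp(-0.4259*11) = 0.009233658
N_B = 0.3449 * 295234 / (0.4259 - 0.3449) * (0.02250765 - 0.009233658)
N_B = 16687

16687


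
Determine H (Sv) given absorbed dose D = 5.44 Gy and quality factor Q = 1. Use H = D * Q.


H = D * Q
H = 5.44 * 1
H = 5.4400 Sv

5.4400


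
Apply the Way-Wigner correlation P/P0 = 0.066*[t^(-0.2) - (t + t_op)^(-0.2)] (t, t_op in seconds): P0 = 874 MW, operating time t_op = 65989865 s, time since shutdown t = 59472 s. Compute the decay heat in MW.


P/P0 = 0.066 * [t^(-0.2) - (t + t_op)^(-0.2)]
P/P0 = 0.066 * [59472^(-0.2) - (59472 + 65989865)^(-0.2)]
P/P0 = 0.066 * [0.1109526 - 0.02729143] = 0.005521637
P = 874 * 0.005521637 = 4.8259 MW

4.8259


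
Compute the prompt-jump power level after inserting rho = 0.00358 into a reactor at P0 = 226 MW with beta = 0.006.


P1/P0 = beta / (beta - rho)
P1/P0 = 0.006 / (0.006 - 0.00358) = 2.479339
P1 = 226 * 2.479339 = 560.33 MW

560.33


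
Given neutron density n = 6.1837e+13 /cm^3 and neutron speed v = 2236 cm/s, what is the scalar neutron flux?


phi = n * v
phi = 6.1837e+13 * 2236
phi = 1.3827e+17 /cm^2/s

1.3827e+17


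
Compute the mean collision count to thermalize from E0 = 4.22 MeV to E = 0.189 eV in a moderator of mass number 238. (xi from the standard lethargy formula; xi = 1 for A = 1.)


xi = 1 + (A-1)^2/(2A)*ln((A-1)/(A+1)) = 0.008379872 (for A = 238)
n = ln(E0/E) / xi
n = ln(4.22e6 / 0.189) / 0.008379872
n = ln(2.232804e+07) / 0.008379872 = 2019.3

2019.3


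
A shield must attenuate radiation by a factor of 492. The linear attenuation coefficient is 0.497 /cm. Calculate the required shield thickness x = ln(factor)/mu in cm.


x = ln(factor) / mu
x = ln(492) / 0.497
x = 12.472 cm

12.472


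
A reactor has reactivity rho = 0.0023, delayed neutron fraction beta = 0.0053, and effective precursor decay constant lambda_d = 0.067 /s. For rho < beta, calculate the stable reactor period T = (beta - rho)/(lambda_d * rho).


T = (beta - rho) / (lambda_d * rho)
T = (0.0053 - 0.0023) / (0.067 * 0.0023)
T = 19.468 s

19.468


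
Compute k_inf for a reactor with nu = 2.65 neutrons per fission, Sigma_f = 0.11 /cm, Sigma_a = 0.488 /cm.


k_inf = nu * Sigma_f / Sigma_a
k_inf = 2.65 * 0.11 / 0.488
k_inf = 0.59734

0.59734


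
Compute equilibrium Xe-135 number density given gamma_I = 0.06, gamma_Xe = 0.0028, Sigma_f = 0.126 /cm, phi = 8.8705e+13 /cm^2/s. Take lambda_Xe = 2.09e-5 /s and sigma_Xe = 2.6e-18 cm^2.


Xe_eq = (gamma_I + gamma_Xe) * Sigma_f * phi / (lambda_Xe + sigma_Xe * phi)
Numerator = (0.06 + 0.0028) * 0.126 * 8.8705e+13 = 7.019049e+11
Denominator = 2.09e-5 + 2.6e-18 * 8.8705e+13 = 2.515330e-04
Xe_eq = 7.019049e+11 / 2.515330e-04 = 2.7905e+15 /cm^3

2.7905e+15


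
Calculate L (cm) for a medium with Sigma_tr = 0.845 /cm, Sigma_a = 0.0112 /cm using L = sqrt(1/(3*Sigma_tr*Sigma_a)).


D = 1 / (3 * Sigma_tr) = 1 / (3 * 0.845) = 0.3944773 cm
L = sqrt(D / Sigma_a)
L = sqrt(0.3944773 / 0.0112)
L = 5.9347 cm

5.9347


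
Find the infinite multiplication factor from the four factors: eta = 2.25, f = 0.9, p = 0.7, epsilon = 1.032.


k_inf = eta * f * p * epsilon
k_inf = 2.25 * 0.9 * 0.7 * 1.032
k_inf = 1.4629

1.4629


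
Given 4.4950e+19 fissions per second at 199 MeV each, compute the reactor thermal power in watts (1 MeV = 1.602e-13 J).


P = fission_rate * E_MeV * 1.602e-13
P = 4.4950e+19 * 199 * 1.602e-13
P = 1.4330e+09 W

1.4330e+09


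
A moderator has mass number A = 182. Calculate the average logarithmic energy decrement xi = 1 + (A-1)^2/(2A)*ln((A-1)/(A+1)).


xi = 1 + (A-1)^2/(2A) * ln((A-1)/(A+1))
xi = 1 + (182-1)^2/(2*182) * ln((182-1)/(182 +1))
xi = 0.010949

0.010949


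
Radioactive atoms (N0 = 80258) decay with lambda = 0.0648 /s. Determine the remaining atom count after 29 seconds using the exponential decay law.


N = N0 * exp(-lambda * t)
N = 80258 * exp(-0.0648 * 29)
N = 12256

12256


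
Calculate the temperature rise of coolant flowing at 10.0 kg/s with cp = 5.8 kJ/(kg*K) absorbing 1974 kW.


dT = Q / (m_dot * cp)
dT = 1974 / (10.0 * 5.8)
dT = 34.034 C

34.034


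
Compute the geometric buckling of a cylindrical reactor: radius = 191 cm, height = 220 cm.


B^2 = (2.405/R)^2 + (pi/H)^2
B^2 = (2.405/191)^2 + (pi/220)^2
B^2 = 3.6247e-04 /cm^2

3.6247e-04


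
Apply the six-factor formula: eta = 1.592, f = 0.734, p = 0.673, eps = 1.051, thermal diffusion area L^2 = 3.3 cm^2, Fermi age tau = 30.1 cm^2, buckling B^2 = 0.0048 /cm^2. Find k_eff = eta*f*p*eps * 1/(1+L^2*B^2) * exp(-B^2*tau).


k_inf = eta*f*p*eps = 1.592*0.734*0.673*1.051 = 0.8265267
P_TNL = 1/(1 + L^2*B^2) = 1/(1 + 3.3*0.0048) = 0.9844070
P_FNL = exp(-B^2*tau) = exp(-0.0048*30.1) = 0.8654722
k_eff = k_inf * P_TNL * P_FNL = 0.8265267 * 0.9844070 * 0.8654722
k_eff = 0.70418

0.70418


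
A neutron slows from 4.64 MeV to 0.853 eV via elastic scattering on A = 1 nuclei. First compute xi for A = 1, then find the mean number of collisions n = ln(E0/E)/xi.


xi = 1 + (A-1)^2/(2A)*ln((A-1)/(A+1)) = 1 (for A = 1)
n = ln(E0/E) / xi
n = ln(4.64e6 / 0.853) / 1
n = ln(5.439625e+06) / 1 = 15.509

15.509


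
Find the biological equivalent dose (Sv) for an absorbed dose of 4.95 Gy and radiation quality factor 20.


H = D * Q
H = 4.95 * 20
H = 99.000 Sv

99.000


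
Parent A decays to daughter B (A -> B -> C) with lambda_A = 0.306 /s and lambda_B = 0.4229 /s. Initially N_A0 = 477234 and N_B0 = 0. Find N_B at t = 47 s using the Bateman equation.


N_B(t) = lambda_A * N_A0 / (lambda_B - lambda_A) * [exp(-lambda_A*t) - exp(-lambda_B*t)]
exp(-0.306*47) = 5.675142e-07; exp(-0.4229*47) = 2.332559e-09
N_B = 0.306 * 477234 / (0.4229 - 0.306) * (5.675142e-07 - 2.332559e-09)
N_B = 0.70604

0.70604


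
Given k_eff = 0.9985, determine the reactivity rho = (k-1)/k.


rho = (k_eff - 1) / k_eff
rho = (0.9985 - 1) / 0.9985
rho = -0.0015023

-0.0015023


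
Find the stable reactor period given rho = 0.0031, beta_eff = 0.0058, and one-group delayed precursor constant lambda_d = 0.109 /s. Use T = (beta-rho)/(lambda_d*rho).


T = (beta - rho) / (lambda_d * rho)
T = (0.0058 - 0.0031) / (0.109 * 0.0031)
T = 7.9905 s

7.9905


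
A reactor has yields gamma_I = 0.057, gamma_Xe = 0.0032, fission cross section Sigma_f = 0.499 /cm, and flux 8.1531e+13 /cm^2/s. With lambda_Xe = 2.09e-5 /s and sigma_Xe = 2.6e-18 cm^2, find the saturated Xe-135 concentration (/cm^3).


Xe_eq = (gamma_I + gamma_Xe) * Sigma_f * phi / (lambda_Xe + sigma_Xe * phi)
Numerator = (0.057 + 0.0032) * 0.499 * 8.1531e+13 = 2.449175e+12
Denominator = 2.09e-5 + 2.6e-18 * 8.1531e+13 = 2.328806e-04
Xe_eq = 2.449175e+12 / 2.328806e-04 = 1.0517e+16 /cm^3

1.0517e+16


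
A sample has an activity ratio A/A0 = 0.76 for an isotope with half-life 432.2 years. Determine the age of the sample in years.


lambda = ln(2) / t_half = ln(2) / 432.2 = 0.001603765 /yr
t = -ln(A/A0) / lambda
t = -ln(0.76) / 0.001603765
t = 171.12 yr

171.12


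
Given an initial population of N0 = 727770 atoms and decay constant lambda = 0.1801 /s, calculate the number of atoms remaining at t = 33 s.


N = N0 * exp(-lambda * t)
N = 727770 * exp(-0.1801 * 33)
N = 1909.2

1909.2


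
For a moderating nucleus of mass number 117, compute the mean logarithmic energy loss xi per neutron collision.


xi = 1 + (A-1)^2/(2A) * ln((A-1)/(A+1))
xi = 1 + (117-1)^2/(2*117) * ln((117-1)/(117 +1))
xi = 0.016997

0.016997


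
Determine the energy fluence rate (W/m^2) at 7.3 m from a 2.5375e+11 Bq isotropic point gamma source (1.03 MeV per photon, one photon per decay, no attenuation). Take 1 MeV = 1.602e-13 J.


psi = A * E * 1.602e-13 / (4*pi*r^2)
psi = 2.5375e+11 * 1.03 * 1.602e-13 / (4*pi*7.3^2)
psi = 6.2524e-05 W/m^2

6.2524e-05


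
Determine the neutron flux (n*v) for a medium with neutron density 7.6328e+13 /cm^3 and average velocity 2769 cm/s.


phi = n * v
phi = 7.6328e+13 * 2769
phi = 2.1135e+17 /cm^2/s

2.1135e+17


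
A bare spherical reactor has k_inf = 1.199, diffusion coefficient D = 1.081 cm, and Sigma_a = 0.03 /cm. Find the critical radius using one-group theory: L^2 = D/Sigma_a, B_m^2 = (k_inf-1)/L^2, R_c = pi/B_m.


L^2 = D / Sigma_a = 1.081 / 0.03 = 36.03333 cm^2
B_m^2 = (k_inf - 1) / L^2 = (1.199 - 1) / 36.03333 = 0.005522665 /cm^2
For a bare sphere: B_g = pi/R, so R_c = pi / sqrt(B_m^2)
R_c = pi / sqrt(0.005522665) = 42.274 cm

42.274


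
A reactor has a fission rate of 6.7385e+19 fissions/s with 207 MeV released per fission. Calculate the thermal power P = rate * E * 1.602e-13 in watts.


P = fission_rate * E_MeV * 1.602e-13
P = 6.7385e+19 * 207 * 1.602e-13
P = 2.2346e+09 W

2.2346e+09


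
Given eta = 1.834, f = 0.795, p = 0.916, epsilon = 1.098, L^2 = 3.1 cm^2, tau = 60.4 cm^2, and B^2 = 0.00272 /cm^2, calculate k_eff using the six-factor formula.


k_inf = eta*f*p*eps = 1.834*0.795*0.916*1.098 = 1.466440
P_TNL = 1/(1 + L^2*B^2) = 1/(1 + 3.1*0.00272) = 0.9916385
P_FNL = exp(-B^2*tau) = exp(-0.00272*60.4) = 0.8484976
k_eff = k_inf * P_TNL * P_FNL = 1.466440 * 0.9916385 * 0.8484976
k_eff = 1.2339

1.2339


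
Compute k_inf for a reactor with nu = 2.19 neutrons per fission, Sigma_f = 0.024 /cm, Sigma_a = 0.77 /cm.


k_inf = nu * Sigma_f / Sigma_a
k_inf = 2.19 * 0.024 / 0.77
k_inf = 0.068260

0.068260


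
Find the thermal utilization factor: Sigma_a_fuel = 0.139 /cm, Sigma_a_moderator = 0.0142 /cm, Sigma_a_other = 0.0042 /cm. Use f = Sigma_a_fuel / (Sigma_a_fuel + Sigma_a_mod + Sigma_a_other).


f = Sigma_a_fuel / (Sigma_a_fuel + Sigma_a_mod + Sigma_a_other)
f = 0.139 / (0.139 + 0.0142 + 0.0042)
f = 0.88310

0.88310


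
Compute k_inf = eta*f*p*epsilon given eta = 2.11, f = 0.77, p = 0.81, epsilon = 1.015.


k_inf = eta * f * p * epsilon
k_inf = 2.11 * 0.77 * 0.81 * 1.015
k_inf = 1.3357

1.3357


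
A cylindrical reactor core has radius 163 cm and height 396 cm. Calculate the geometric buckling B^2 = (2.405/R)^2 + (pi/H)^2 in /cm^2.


B^2 = (2.405/R)^2 + (pi/H)^2
B^2 = (2.405/163)^2 + (pi/396)^2
B^2 = 2.8064e-04 /cm^2

2.8064e-04


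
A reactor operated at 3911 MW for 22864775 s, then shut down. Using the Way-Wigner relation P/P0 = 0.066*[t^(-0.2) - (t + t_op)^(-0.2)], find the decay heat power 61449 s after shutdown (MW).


P/P0 = 0.066 * [t^(-0.2) - (t + t_op)^(-0.2)]
P/P0 = 0.066 * [61449^(-0.2) - (61449 + 22864775)^(-0.2)]
P/P0 = 0.066 * [0.1102293 - 0.03372357] = 0.005049378
P = 3911 * 0.005049378 = 19.748 MW

19.748


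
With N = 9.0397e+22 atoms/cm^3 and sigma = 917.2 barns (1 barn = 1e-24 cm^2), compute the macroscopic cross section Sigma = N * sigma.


Sigma = N * sigma_barns * 1e-24
Sigma = 9.0397e+22 * 917.2 * 1e-24
Sigma = 82.912 /cm

82.912


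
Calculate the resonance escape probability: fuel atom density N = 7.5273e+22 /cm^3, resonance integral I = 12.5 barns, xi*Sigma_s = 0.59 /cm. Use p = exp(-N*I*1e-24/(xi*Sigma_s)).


p = exp(-N * I * 1e-24 / (xi*Sigma_s))
p = exp(-7.5273e+22 * 12.5 * 1e-24 / 0.59)
p = 0.20296

0.20296


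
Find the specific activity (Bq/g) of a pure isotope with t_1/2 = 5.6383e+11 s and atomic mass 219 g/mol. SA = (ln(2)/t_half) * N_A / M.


lambda = ln(2) / t_half = ln(2) / 5.6383e+11 = 1.229355e-12 /s
SA = lambda * N_A / M
SA = 1.229355e-12 * 6.022e23 / 219
SA = 3.3804e+09 Bq/g

3.3804e+09


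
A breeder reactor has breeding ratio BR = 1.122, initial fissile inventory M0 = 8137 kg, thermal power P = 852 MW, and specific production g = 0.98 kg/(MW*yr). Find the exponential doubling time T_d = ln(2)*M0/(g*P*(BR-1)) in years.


Breeding gain G = BR - 1 = 1.122 - 1 = 0.122
Fissile production rate = g * P * G = 0.98 * 852 * 0.122 = 101.86512 kg/yr
T_d = ln(2) * M0 / (g * P * G)
T_d = ln(2) * 8137 / 101.86512 = 55.369 yr

55.369


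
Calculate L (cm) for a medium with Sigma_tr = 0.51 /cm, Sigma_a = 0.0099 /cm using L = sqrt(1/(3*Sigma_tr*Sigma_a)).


D = 1 / (3 * Sigma_tr) = 1 / (3 * 0.51) = 0.6535948 cm
L = sqrt(D / Sigma_a)
L = sqrt(0.6535948 / 0.0099)
L = 8.1252 cm

8.1252


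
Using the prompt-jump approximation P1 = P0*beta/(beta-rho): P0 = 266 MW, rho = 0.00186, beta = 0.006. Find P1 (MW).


P1/P0 = beta / (beta - rho)
P1/P0 = 0.006 / (0.006 - 0.00186) = 1.449275
P1 = 266 * 1.449275 = 385.51 MW

385.51


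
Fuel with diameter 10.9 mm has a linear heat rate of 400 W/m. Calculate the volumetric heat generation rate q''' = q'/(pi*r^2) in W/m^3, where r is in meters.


r = D / 2 / 1000 = 10.9 / 2 / 1000 = 0.00545 m
q''' = q' / (pi * r^2)
q''' = 400 / (pi * 0.00545^2)
q''' = 4.2866e+06 W/m^3

4.2866e+06


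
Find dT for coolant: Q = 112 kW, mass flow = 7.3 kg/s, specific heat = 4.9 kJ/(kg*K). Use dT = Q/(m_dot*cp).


dT = Q / (m_dot * cp)
dT = 112 / (7.3 * 4.9)
dT = 3.1311 C

3.1311
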